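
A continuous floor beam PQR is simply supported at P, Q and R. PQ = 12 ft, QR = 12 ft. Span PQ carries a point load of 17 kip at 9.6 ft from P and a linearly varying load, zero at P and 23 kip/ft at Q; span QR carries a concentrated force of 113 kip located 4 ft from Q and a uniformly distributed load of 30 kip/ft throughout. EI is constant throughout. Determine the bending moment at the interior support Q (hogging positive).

M_Q = 520.6 kip·ft

Insert a hinge at Q; M_Q is the redundant, and each span becomes simply supported.
Rotations at Q on the released spans (each span's end-slope, ×1/EI):
  span PQ: point load 17 at a = 9.6: Pab(L + a)/(6LEI) = 117.5/EI
  span PQ: triangular load, peak 23: w₀L³/(45EI) = 883.2/EI
  span QR: point load 113 at a = 4: Pab(L + b)/(6LEI) = 1004/EI
  span QR: UDL 30: wL³/(24EI) = 2160/EI
  relative rotation θ_0 = (1001 + 3164)/EI = 4165/EI
A unit hogging moment at Q produces rotation L₁/(3EI) + L₂/(3EI) = 8/EI.
Compatibility: M_Q·(L₁+L₂)/(3EI) = θ_0, giving M_Q = 520.6 kip·ft (hogging).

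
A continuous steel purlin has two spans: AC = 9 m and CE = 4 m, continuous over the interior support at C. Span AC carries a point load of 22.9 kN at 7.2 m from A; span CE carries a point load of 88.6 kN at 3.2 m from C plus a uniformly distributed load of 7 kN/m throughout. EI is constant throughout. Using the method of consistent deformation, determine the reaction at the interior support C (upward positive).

Release continuity at C by inserting a hinge; the redundant is the internal moment M_C. The primary structure is two simply-supported spans AC and CE.
Rotations at C on the released spans (each span's end-slope, ×1/EI):
  span AC: point load 22.9 at a = 7.2: Pab(L + a)/(6LEI) = 89.04/EI
  span CE: point load 88.6 at a = 3.2: Pab(L + b)/(6LEI) = 45.36/EI
  span CE: UDL 7: wL³/(24EI) = 18.67/EI
  relative rotation θ_0 = (89.04 + 64.03)/EI = 153.1/EI
A unit hogging moment at C produces rotation L₁/(3EI) + L₂/(3EI) = 4.333/EI.
Slope continuity at C: θ_0 = M_C·4.333/EI, so M_C = 153.1/4.333 = 35.32 kN·m (hogging).
Span AC, ΣM about A with M_C applied at C: R_C^{AC}·9 = 164.9 + 35.32, so R_C^{AC} = 22.24 kN and R_A = 22.9 − 22.24 = 0.6553 kN.
Span CE, ΣM about E: R_C^{CE}·4 = 126.9 + 35.32, so R_C^{CE} = 40.55 kN and R_E = 116.6 − 40.55 = 76.05 kN.
R_C = 22.24 + 40.55 = 62.8 kN.

R_C = 62.8 kN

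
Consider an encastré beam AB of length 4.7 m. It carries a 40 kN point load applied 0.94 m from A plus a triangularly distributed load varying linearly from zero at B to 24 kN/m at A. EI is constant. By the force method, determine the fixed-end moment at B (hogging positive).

Take the two fixed-end moments M_A, M_B as redundants; the released structure is the simple span AB.
Simple-span end rotations at A and B under the given loads:
  at A: point load 40 at a = 0.94: Pab(L + b)/(6LEI) = 42.41/EI
  at B: point load 40 at a = 0.94: Pab(L + a)/(6LEI) = 28.28/EI
  at A: triangular load, peak 24: w₀L³/(45EI) = 55.37/EI
  at B: triangular load, peak 24: 7w₀L³/(360EI) = 48.45/EI
  θ_A0 = 97.79/EI,  θ_B0 = 76.73/EI
Flexibility coefficients: a unit moment at one end gives L/(3EI) there and L/(6EI) at the far end, so f₁₁ = f₂₂ = 1.567/EI and f₁₂ = f₂₁ = 0.7833/EI.
Compatibility — zero rotation at each built-in end:
  1.567 M_A + 0.7833 M_B = 97.79
  0.7833 M_A + 1.567 M_B = 76.73
Solving the pair gives M_A = 50.57 kN·m and M_B = 23.69 kN·m (hogging).

M_B = 23.69 kN·m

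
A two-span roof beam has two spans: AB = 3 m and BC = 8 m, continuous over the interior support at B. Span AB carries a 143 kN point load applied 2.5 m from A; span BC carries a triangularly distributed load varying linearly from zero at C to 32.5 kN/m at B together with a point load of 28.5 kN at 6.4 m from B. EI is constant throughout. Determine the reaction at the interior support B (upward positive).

R_B = 271.9 kN

Insert a hinge at B; M_B is the redundant, and each span becomes simply supported.
End slopes at the hinge B, treating each span as simply supported:
  span AB: point load 143 at a = 2.5: Pab(L + a)/(6LEI) = 54.62/EI
  span BC: triangular load, peak 32.5: w₀L³/(45EI) = 369.8/EI
  span BC: point load 28.5 at a = 6.4: Pab(L + b)/(6LEI) = 58.37/EI
  relative rotation θ_0 = (54.62 + 428.1)/EI = 482.8/EI
A unit hogging moment at B produces rotation L₁/(3EI) + L₂/(3EI) = 3.667/EI.
Compatibility: M_B·(L₁+L₂)/(3EI) = θ_0, giving M_B = 131.7 kN·m (hogging).
Span AB, ΣM about A with M_B applied at B: R_B^{AB}·3 = 357.5 + 131.7, so R_B^{AB} = 163.1 kN and R_A = 143 − 163.1 = -20.05 kN.
Span BC, ΣM about C: R_B^{BC}·8 = 738.9 + 131.7, so R_B^{BC} = 108.8 kN and R_C = 158.5 − 108.8 = 49.68 kN.
R_B = 163.1 + 108.8 = 271.9 kN.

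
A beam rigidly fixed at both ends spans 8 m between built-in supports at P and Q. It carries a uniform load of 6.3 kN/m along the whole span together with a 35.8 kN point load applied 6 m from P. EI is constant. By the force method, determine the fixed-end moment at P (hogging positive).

Take the two fixed-end moments M_P, M_Q as redundants; the released structure is the simple span PQ.
On the primary (simply-supported) span, the end slopes from the loading are:
  at P: UDL 6.3: wL³/(24EI) = 134.4/EI
  at Q: UDL 6.3: wL³/(24EI) = 134.4/EI
  at P: point load 35.8 at a = 6: Pab(L + b)/(6LEI) = 89.5/EI
  at Q: point load 35.8 at a = 6: Pab(L + a)/(6LEI) = 125.3/EI
  θ_P0 = 223.9/EI,  θ_Q0 = 259.7/EI
Flexibility coefficients: a unit moment at one end gives L/(3EI) there and L/(6EI) at the far end, so f₁₁ = f₂₂ = 2.667/EI and f₁₂ = f₂₁ = 1.333/EI.
Compatibility — zero rotation at each built-in end:
  2.667 M_P + 1.333 M_Q = 223.9
  1.333 M_P + 2.667 M_Q = 259.7
Solving the pair gives M_P = 47.02 kN·m and M_Q = 73.88 kN·m (hogging).

M_P = 47.02 kN·m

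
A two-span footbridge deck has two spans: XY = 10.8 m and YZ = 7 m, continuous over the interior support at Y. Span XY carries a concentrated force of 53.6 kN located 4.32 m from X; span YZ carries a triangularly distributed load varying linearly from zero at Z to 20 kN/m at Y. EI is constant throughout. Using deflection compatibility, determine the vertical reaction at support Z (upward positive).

R_Z = 11.23 kN

Take M_Y as the redundant. Released structure: two simple spans XY and YZ with a hinge at Y.
End slopes at the hinge Y, treating each span as simply supported:
  span XY: point load 53.6 at a = 4.32: Pab(L + a)/(6LEI) = 350.1/EI
  span YZ: triangular load, peak 20: w₀L³/(45EI) = 152.4/EI
  relative rotation θ_0 = (350.1 + 152.4)/EI = 502.6/EI
A unit hogging moment at Y produces rotation L₁/(3EI) + L₂/(3EI) = 5.933/EI.
Slope continuity at Y: θ_0 = M_Y·5.933/EI, so M_Y = 502.6/5.933 = 84.7 kN·m (hogging).
Span YZ, ΣM about Z: R_Y^{YZ}·7 = 326.7 + 84.7, so R_Y^{YZ} = 58.77 kN and R_Z = 70 − 58.77 = 11.23 kN.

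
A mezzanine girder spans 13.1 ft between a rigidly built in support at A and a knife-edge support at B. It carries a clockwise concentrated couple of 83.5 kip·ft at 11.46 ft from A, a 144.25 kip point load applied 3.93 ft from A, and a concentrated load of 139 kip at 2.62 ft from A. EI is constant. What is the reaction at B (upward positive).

Take the reaction at B as the redundant and release it; the primary structure is a cantilever fixed at A.
Downward deflection at the released point B due to the loads:
  clockwise couple 83.5 at a = 11.46: M₀a(2L − a)/(2EI) = 7052/EI
  point load 144.25 at a = 3.93: Pa²(3L − a)/(6EI) = 13134/EI
  point load 139 at a = 2.62: Pa²(3L − a)/(6EI) = 5833/EI
  δ_0 = 26019/EI
Flexibility coefficient — unit upward force at B: δ_{BB} = L³/(3EI) = 749.4/EI.
The prop prevents deflection at B: R_B = δ_0/δ_{BB} = 26019/749.4 = 34.72 kip.

R_B = 34.72 kip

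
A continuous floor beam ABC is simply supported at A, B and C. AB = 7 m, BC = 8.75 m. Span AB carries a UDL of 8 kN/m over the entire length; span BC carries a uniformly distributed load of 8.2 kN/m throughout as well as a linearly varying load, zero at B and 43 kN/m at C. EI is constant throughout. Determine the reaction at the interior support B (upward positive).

Insert a hinge at B; M_B is the redundant, and each span becomes simply supported.
Discontinuity in slope at B on the released structure — sum the simple-span end rotations:
  span AB: UDL 8: wL³/(24EI) = 114.3/EI
  span BC: UDL 8.2: wL³/(24EI) = 228.9/EI
  span BC: triangular load, peak 43: 7w₀L³/(360EI) = 560.1/EI
  relative rotation θ_0 = (114.3 + 789)/EI = 903.4/EI
A unit hogging moment at B produces rotation L₁/(3EI) + L₂/(3EI) = 5.25/EI.
Compatibility: M_B·(L₁+L₂)/(3EI) = θ_0, giving M_B = 172.1 kN·m (hogging).
Span AB, ΣM about A with M_B applied at B: R_B^{AB}·7 = 196 + 172.1, so R_B^{AB} = 52.58 kN and R_A = 56 − 52.58 = 3.419 kN.
Span BC, ΣM about C: R_B^{BC}·8.75 = 862.6 + 172.1, so R_B^{BC} = 118.2 kN and R_C = 259.9 − 118.2 = 141.6 kN.
R_B = 52.58 + 118.2 = 170.8 kN.

R_B = 170.8 kN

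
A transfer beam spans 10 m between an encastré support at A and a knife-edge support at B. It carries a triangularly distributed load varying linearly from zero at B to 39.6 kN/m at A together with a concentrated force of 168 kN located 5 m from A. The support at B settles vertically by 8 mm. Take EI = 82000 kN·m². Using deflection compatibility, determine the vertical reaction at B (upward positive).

R_B = 90.13 kN

Remove the prop at B; the released (primary) structure is a cantilever built in at A.
Deflection at B on the released cantilever, summing each load's contribution:
  triangular load, peak 39.6 at the fixed end: w₀L⁴/(30EI) = 13200/EI
  point load 168 at a = 5: Pa²(3L − a)/(6EI) = 17500/EI
  δ_0 = 30700/EI
Tip deflection under a unit load at B: L³/(3EI) = 333.3/EI.
With EI = 82000 kN·m²: δ_0 = 0.37439 m and δ_{BB} = 0.004065 m/kN.
Compatibility — the beam at B must follow the support down by 0.008 m: δ_0 − R_B·δ_{BB} = 0.008, so R_B = (0.37439 − 0.008)/0.004065 = 90.13 kN.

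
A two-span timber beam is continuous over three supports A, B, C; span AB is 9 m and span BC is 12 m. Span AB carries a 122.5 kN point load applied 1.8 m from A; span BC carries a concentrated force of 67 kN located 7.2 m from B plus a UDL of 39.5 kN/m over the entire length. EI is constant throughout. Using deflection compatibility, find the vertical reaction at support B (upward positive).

Insert a hinge at B; M_B is the redundant, and each span becomes simply supported.
End slopes at the hinge B, treating each span as simply supported:
  span AB: point load 122.5 at a = 1.8: Pab(L + a)/(6LEI) = 317.5/EI
  span BC: point load 67 at a = 7.2: Pab(L + b)/(6LEI) = 540.3/EI
  span BC: UDL 39.5: wL³/(24EI) = 2844/EI
  relative rotation θ_0 = (317.5 + 3384)/EI = 3702/EI
A unit hogging moment at B produces rotation L₁/(3EI) + L₂/(3EI) = 7/EI.
Compatibility: M_B·(L₁+L₂)/(3EI) = θ_0, giving M_B = 528.8 kN·m (hogging).
Span AB, ΣM about A with M_B applied at B: R_B^{AB}·9 = 220.5 + 528.8, so R_B^{AB} = 83.26 kN and R_A = 122.5 − 83.26 = 39.24 kN.
Span BC, ΣM about C: R_B^{BC}·12 = 3166 + 528.8, so R_B^{BC} = 307.9 kN and R_C = 541 − 307.9 = 233.1 kN.
R_B = 83.26 + 307.9 = 391.1 kN.

R_B = 391.1 kN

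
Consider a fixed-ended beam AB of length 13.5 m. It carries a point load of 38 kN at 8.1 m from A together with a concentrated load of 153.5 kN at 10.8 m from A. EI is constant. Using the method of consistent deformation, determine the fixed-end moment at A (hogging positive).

Take the two fixed-end moments M_A, M_B as redundants; the released structure is the simple span AB.
End rotations of the released simple span under the applied load (×1/EI):
  at A: point load 38 at a = 8.1: Pab(L + b)/(6LEI) = 387.8/EI
  at B: point load 38 at a = 8.1: Pab(L + a)/(6LEI) = 443.2/EI
  at A: point load 153.5 at a = 10.8: Pab(L + b)/(6LEI) = 895.2/EI
  at B: point load 153.5 at a = 10.8: Pab(L + a)/(6LEI) = 1343/EI
  θ_A0 = 1283/EI,  θ_B0 = 1786/EI
Flexibility coefficients: a unit moment at one end gives L/(3EI) there and L/(6EI) at the far end, so f₁₁ = f₂₂ = 4.5/EI and f₁₂ = f₂₁ = 2.25/EI.
Compatibility — zero rotation at each built-in end:
  4.5 M_A + 2.25 M_B = 1283
  2.25 M_A + 4.5 M_B = 1786
Solving the pair gives M_A = 115.6 kN·m and M_B = 339.1 kN·m (hogging).

M_A = 115.6 kN·m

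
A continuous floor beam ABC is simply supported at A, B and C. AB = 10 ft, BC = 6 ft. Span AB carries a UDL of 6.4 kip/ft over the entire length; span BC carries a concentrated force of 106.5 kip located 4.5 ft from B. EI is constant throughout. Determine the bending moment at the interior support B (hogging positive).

M_B = 78.08 kip·ft

Take M_B as the redundant. Released structure: two simple spans AB and BC with a hinge at B.
Discontinuity in slope at B on the released structure — sum the simple-span end rotations:
  span AB: UDL 6.4: wL³/(24EI) = 266.7/EI
  span BC: point load 106.5 at a = 4.5: Pab(L + b)/(6LEI) = 149.8/EI
  relative rotation θ_0 = (266.7 + 149.8)/EI = 416.4/EI
A unit hogging moment at B produces rotation L₁/(3EI) + L₂/(3EI) = 5.333/EI.
Slope continuity at B: θ_0 = M_B·5.333/EI, so M_B = 416.4/5.333 = 78.08 kip·ft (hogging).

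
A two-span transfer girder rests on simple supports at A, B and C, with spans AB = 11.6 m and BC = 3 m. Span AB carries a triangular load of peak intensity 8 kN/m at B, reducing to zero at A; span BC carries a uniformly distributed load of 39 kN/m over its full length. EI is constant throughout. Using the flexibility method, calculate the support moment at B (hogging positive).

M_B = 66.03 kN·m

Release continuity at B by inserting a hinge; the redundant is the internal moment M_B. The primary structure is two simply-supported spans AB and BC.
Discontinuity in slope at B on the released structure — sum the simple-span end rotations:
  span AB: triangular load, peak 8: w₀L³/(45EI) = 277.5/EI
  span BC: UDL 39: wL³/(24EI) = 43.88/EI
  relative rotation θ_0 = (277.5 + 43.88)/EI = 321.4/EI
A unit hogging moment at B produces rotation L₁/(3EI) + L₂/(3EI) = 4.867/EI.
Slope continuity at B: θ_0 = M_B·4.867/EI, so M_B = 321.4/4.867 = 66.03 kN·m (hogging).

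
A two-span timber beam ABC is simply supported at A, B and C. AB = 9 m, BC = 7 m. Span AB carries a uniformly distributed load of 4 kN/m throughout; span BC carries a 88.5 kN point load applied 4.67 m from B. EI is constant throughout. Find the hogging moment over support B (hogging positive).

M_B = 62.89 kN·m

Take M_B as the redundant. Released structure: two simple spans AB and BC with a hinge at B.
Discontinuity in slope at B on the released structure — sum the simple-span end rotations:
  span AB: UDL 4: wL³/(24EI) = 121.5/EI
  span BC: point load 88.5 at a = 4.67: Pab(L + b)/(6LEI) = 213.9/EI
  relative rotation θ_0 = (121.5 + 213.9)/EI = 335.4/EI
A unit hogging moment at B produces rotation L₁/(3EI) + L₂/(3EI) = 5.333/EI.
Compatibility: M_B·(L₁+L₂)/(3EI) = θ_0, giving M_B = 62.89 kN·m (hogging).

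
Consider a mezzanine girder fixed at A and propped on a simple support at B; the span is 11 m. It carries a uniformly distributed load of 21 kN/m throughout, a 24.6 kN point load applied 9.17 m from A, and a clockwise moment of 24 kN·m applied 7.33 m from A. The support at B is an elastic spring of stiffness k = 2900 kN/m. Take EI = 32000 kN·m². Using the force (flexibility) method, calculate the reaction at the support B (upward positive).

Take the reaction at B as the redundant and release it; the primary structure is a cantilever fixed at A.
Deflection at B on the released cantilever, summing each load's contribution:
  UDL 21: wL⁴/(8EI) = 38433/EI
  point load 24.6 at a = 9.17: Pa²(3L − a)/(6EI) = 8216/EI
  clockwise couple 24 at a = 7.33: M₀a(2L − a)/(2EI) = 1290/EI
  δ_0 = 47939/EI
Flexibility coefficient — unit upward force at B: δ_{BB} = L³/(3EI) = 443.7/EI.
With EI = 32000 kN·m²: δ_0 = 1.4981 m and δ_{BB} = 0.013865 m/kN.
Compatibility — the spring shortens by R_B/k under the reaction it provides: δ_0 − R_B·δ_{BB} = R_B/k. With 1/k = 0.000345 m/kN, R_B = δ_0 / (δ_{BB} + 1/k) = 1.4981 / (0.013865 + 0.000345) = 105.4 kN.

R_B = 105.4 kN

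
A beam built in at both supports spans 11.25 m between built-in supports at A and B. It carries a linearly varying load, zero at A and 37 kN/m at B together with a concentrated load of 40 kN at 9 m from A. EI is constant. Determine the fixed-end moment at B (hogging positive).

M_B = 291.7 kN·m

Release both end moments; the primary structure is a simply-supported span AB with redundants M_A and M_B.
Simple-span end rotations at A and B under the given loads:
  at A: triangular load, peak 37: 7w₀L³/(360EI) = 1024/EI
  at B: triangular load, peak 37: w₀L³/(45EI) = 1171/EI
  at A: point load 40 at a = 9: Pab(L + b)/(6LEI) = 162/EI
  at B: point load 40 at a = 9: Pab(L + a)/(6LEI) = 243/EI
  θ_A0 = 1186/EI,  θ_B0 = 1414/EI
Flexibility coefficients: a unit moment at one end gives L/(3EI) there and L/(6EI) at the far end, so f₁₁ = f₂₂ = 3.75/EI and f₁₂ = f₂₁ = 1.875/EI.
Compatibility — zero rotation at each built-in end:
  3.75 M_A + 1.875 M_B = 1186
  1.875 M_A + 3.75 M_B = 1414
Solving the pair gives M_A = 170.5 kN·m and M_B = 291.7 kN·m (hogging).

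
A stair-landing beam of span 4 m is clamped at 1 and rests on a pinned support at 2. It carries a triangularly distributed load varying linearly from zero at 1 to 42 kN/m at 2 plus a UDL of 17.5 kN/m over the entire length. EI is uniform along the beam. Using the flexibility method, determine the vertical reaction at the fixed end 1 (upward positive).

R_1 = 81.55 kN

Choose R_2 as the redundant. The primary structure is the cantilever fixed at 1.
Downward deflection at the released point 2 due to the loads:
  triangular load, peak 42 at the free end: 11w₀L⁴/(120EI) = 985.6/EI
  UDL 17.5: wL⁴/(8EI) = 560/EI
  δ_0 = 1546/EI
Flexibility coefficient — unit upward force at 2: δ_{22} = L³/(3EI) = 21.33/EI.
The prop prevents deflection at 2: R_2 = δ_0/δ_{22} = 1546/21.33 = 72.45 kN.
Vertical equilibrium: R_1 = ΣP − R_2 = 154 − 72.45 = 81.55 kN.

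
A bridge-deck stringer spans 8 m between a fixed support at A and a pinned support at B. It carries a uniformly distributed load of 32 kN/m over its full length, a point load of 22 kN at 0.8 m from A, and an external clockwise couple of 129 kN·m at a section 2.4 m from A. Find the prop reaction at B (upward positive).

R_B = 108.7 kN

Take the reaction at B as the redundant and release it; the primary structure is a cantilever fixed at A.
Free-end deflection of the primary structure under the applied loading (downward +):
  UDL 32: wL⁴/(8EI) = 16384/EI
  point load 22 at a = 0.8: Pa²(3L − a)/(6EI) = 54.44/EI
  clockwise couple 129 at a = 2.4: M₀a(2L − a)/(2EI) = 2105/EI
  δ_0 = 18544/EI
Tip deflection under a unit load at B: L³/(3EI) = 170.7/EI.
The prop prevents deflection at B: R_B = δ_0/δ_{BB} = 18544/170.7 = 108.7 kN.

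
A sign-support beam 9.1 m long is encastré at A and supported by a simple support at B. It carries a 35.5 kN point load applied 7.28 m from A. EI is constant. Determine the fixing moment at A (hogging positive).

M_A = 31.01 kN·m

Take the reaction at B as the redundant and release it; the primary structure is a cantilever fixed at A.
Free-end deflection of the primary structure under the applied loading (downward +):
  point load 35.5 at a = 7.28: Pa²(3L − a)/(6EI) = 6278/EI
Flexibility coefficient — unit upward force at B: δ_{BB} = L³/(3EI) = 251.2/EI.
Compatibility at B: δ_0 − R_B·δ_{BB} = 0, so R_B = 6278/251.2 = 24.99 kN.
Moment equilibrium about A: M_A = Σ(load moments about A) − R_B·L = 258.4 − 24.99×9.1 = 31.01 kN·m.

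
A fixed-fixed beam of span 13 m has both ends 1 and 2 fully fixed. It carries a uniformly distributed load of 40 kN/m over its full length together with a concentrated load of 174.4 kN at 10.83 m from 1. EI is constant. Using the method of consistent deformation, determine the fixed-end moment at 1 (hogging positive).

Take the two fixed-end moments M_1, M_2 as redundants; the released structure is the simple span 12.
On the primary (simply-supported) span, the end slopes from the loading are:
  at 1: UDL 40: wL³/(24EI) = 3662/EI
  at 2: UDL 40: wL³/(24EI) = 3662/EI
  at 1: point load 174.4 at a = 10.83: Pab(L + b)/(6LEI) = 797.1/EI
  at 2: point load 174.4 at a = 10.83: Pab(L + a)/(6LEI) = 1252/EI
  θ_10 = 4459/EI,  θ_20 = 4914/EI
Flexibility coefficients: a unit moment at one end gives L/(3EI) there and L/(6EI) at the far end, so f₁₁ = f₂₂ = 4.333/EI and f₁₂ = f₂₁ = 2.167/EI.
Compatibility — zero rotation at each built-in end:
  4.333 M_1 + 2.167 M_2 = 4459
  2.167 M_1 + 4.333 M_2 = 4914
Solving the pair gives M_1 = 616 kN·m and M_2 = 826 kN·m (hogging).

M_1 = 616 kN·m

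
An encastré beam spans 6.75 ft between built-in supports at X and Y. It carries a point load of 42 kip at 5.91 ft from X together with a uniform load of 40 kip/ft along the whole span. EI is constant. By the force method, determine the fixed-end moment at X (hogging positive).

M_X = 155.7 kip·ft

Release both end moments; the primary structure is a simply-supported span XY with redundants M_X and M_Y.
Simple-span end rotations at X and Y under the given loads:
  at X: point load 42 at a = 5.91: Pab(L + b)/(6LEI) = 39.08/EI
  at Y: point load 42 at a = 5.91: Pab(L + a)/(6LEI) = 65.18/EI
  at X: UDL 40: wL³/(24EI) = 512.6/EI
  at Y: UDL 40: wL³/(24EI) = 512.6/EI
  θ_X0 = 551.7/EI,  θ_Y0 = 577.8/EI
Flexibility coefficients: a unit moment at one end gives L/(3EI) there and L/(6EI) at the far end, so f₁₁ = f₂₂ = 2.25/EI and f₁₂ = f₂₁ = 1.125/EI.
Compatibility — zero rotation at each built-in end:
  2.25 M_X + 1.125 M_Y = 551.7
  1.125 M_X + 2.25 M_Y = 577.8
Solving the pair gives M_X = 155.7 kip·ft and M_Y = 178.9 kip·ft (hogging).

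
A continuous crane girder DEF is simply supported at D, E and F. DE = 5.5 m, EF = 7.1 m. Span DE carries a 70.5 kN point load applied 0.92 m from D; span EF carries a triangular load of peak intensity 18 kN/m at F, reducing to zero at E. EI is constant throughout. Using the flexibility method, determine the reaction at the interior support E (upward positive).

R_E = 47.16 kN

Insert a hinge at E; M_E is the redundant, and each span becomes simply supported.
Rotations at E on the released spans (each span's end-slope, ×1/EI):
  span DE: point load 70.5 at a = 0.92: Pab(L + a)/(6LEI) = 57.79/EI
  span EF: triangular load, peak 18: 7w₀L³/(360EI) = 125.3/EI
  relative rotation θ_0 = (57.79 + 125.3)/EI = 183.1/EI
A unit hogging moment at E produces rotation L₁/(3EI) + L₂/(3EI) = 4.2/EI.
Slope continuity at E: θ_0 = M_E·4.2/EI, so M_E = 183.1/4.2 = 43.59 kN·m (hogging).
Span DE, ΣM about D with M_E applied at E: R_E^{DE}·5.5 = 64.86 + 43.59, so R_E^{DE} = 19.72 kN and R_D = 70.5 − 19.72 = 50.78 kN.
Span EF, ΣM about F: R_E^{EF}·7.1 = 151.2 + 43.59, so R_E^{EF} = 27.44 kN and R_F = 63.9 − 27.44 = 36.46 kN.
R_E = 19.72 + 27.44 = 47.16 kN.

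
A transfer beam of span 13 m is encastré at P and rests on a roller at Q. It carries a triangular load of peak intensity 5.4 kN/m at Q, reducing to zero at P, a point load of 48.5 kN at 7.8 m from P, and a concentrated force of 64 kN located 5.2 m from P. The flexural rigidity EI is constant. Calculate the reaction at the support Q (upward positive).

Remove the prop at Q; the released (primary) structure is a cantilever built in at P.
Deflection at Q on the released cantilever, summing each load's contribution:
  triangular load, peak 5.4 at the free end: 11w₀L⁴/(120EI) = 14138/EI
  point load 48.5 at a = 7.8: Pa²(3L − a)/(6EI) = 15344/EI
  point load 64 at a = 5.2: Pa²(3L − a)/(6EI) = 9749/EI
  δ_0 = 39230/EI
Tip deflection under a unit load at Q: L³/(3EI) = 732.3/EI.
The prop prevents deflection at Q: R_Q = δ_0/δ_{QQ} = 39230/732.3 = 53.57 kN.

R_Q = 53.57 kN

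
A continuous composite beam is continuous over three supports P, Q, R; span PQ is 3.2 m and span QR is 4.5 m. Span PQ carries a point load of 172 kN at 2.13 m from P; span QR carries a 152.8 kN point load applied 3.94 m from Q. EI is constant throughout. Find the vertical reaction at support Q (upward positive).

R_Q = 169.3 kN

Release continuity at Q by inserting a hinge; the redundant is the internal moment M_Q. The primary structure is two simply-supported spans PQ and QR.
Rotations at Q on the released spans (each span's end-slope, ×1/EI):
  span PQ: point load 172 at a = 2.13: Pab(L + a)/(6LEI) = 108.8/EI
  span QR: point load 152.8 at a = 3.94: Pab(L + b)/(6LEI) = 63.18/EI
  relative rotation θ_0 = (108.8 + 63.18)/EI = 172/EI
A unit hogging moment at Q produces rotation L₁/(3EI) + L₂/(3EI) = 2.567/EI.
Slope continuity at Q: θ_0 = M_Q·2.567/EI, so M_Q = 172/2.567 = 67.01 kN·m (hogging).
Span PQ, ΣM about P with M_Q applied at Q: R_Q^{PQ}·3.2 = 366.4 + 67.01, so R_Q^{PQ} = 135.4 kN and R_P = 172 − 135.4 = 36.57 kN.
Span QR, ΣM about R: R_Q^{QR}·4.5 = 85.57 + 67.01, so R_Q^{QR} = 33.91 kN and R_R = 152.8 − 33.91 = 118.9 kN.
R_Q = 135.4 + 33.91 = 169.3 kN.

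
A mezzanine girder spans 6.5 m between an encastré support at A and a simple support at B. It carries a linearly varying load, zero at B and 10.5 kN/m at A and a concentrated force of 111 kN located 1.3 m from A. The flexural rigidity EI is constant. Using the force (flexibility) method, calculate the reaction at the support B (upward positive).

Remove the prop at B; the released (primary) structure is a cantilever built in at A.
Deflection at B on the released cantilever, summing each load's contribution:
  triangular load, peak 10.5 at the fixed end: w₀L⁴/(30EI) = 624.8/EI
  point load 111 at a = 1.3: Pa²(3L − a)/(6EI) = 569/EI
  δ_0 = 1194/EI
Flexibility coefficient — unit upward force at B: δ_{BB} = L³/(3EI) = 91.54/EI.
Compatibility at B: δ_0 − R_B·δ_{BB} = 0, so R_B = 1194/91.54 = 13.04 kN.

R_B = 13.04 kN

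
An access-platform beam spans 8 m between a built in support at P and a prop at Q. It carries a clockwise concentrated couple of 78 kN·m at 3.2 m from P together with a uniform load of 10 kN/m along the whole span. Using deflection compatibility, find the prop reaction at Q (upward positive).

Release the roller at Q. Primary structure: cantilever fixed at P.
Downward deflection at the released point Q due to the loads:
  clockwise couple 78 at a = 3.2: M₀a(2L − a)/(2EI) = 1597/EI
  UDL 10: wL⁴/(8EI) = 5120/EI
  δ_0 = 6717/EI
Tip deflection under a unit load at Q: L³/(3EI) = 170.7/EI.
The prop prevents deflection at Q: R_Q = δ_0/δ_{QQ} = 6717/170.7 = 39.36 kN.

R_Q = 39.36 kN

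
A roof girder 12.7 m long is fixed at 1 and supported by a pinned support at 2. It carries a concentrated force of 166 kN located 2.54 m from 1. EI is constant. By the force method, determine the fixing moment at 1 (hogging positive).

M_1 = 303.6 kN·m

Choose R_2 as the redundant. The primary structure is the cantilever fixed at 1.
Free-end deflection of the primary structure under the applied loading (downward +):
  point load 166 at a = 2.54: Pa²(3L − a)/(6EI) = 6347/EI
Flexibility coefficient — unit upward force at 2: δ_{22} = L³/(3EI) = 682.8/EI.
Compatibility at 2: δ_0 − R_2·δ_{22} = 0, so R_2 = 6347/682.8 = 9.296 kN.
Moment equilibrium about 1: M_1 = Σ(load moments about 1) − R_2·L = 421.6 − 9.296×12.7 = 303.6 kN·m.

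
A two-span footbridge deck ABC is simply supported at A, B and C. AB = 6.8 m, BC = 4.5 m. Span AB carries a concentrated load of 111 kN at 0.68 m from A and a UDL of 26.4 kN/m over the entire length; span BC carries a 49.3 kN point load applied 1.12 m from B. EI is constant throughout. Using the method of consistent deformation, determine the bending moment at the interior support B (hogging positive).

Release continuity at B by inserting a hinge; the redundant is the internal moment M_B. The primary structure is two simply-supported spans AB and BC.
Rotations at B on the released spans (each span's end-slope, ×1/EI):
  span AB: point load 111 at a = 0.68: Pab(L + a)/(6LEI) = 84.69/EI
  span AB: UDL 26.4: wL³/(24EI) = 345.9/EI
  span BC: point load 49.3 at a = 1.12: Pab(L + b)/(6LEI) = 54.47/EI
  relative rotation θ_0 = (430.6 + 54.47)/EI = 485/EI
A unit hogging moment at B produces rotation L₁/(3EI) + L₂/(3EI) = 3.767/EI.
Compatibility: M_B·(L₁+L₂)/(3EI) = θ_0, giving M_B = 128.8 kN·m (hogging).

M_B = 128.8 kN·m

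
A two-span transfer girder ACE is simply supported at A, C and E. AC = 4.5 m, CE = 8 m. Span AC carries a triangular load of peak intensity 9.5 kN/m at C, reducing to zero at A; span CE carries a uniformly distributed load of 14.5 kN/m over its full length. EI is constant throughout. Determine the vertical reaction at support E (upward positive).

Release continuity at C by inserting a hinge; the redundant is the internal moment M_C. The primary structure is two simply-supported spans AC and CE.
Discontinuity in slope at C on the released structure — sum the simple-span end rotations:
  span AC: triangular load, peak 9.5: w₀L³/(45EI) = 19.24/EI
  span CE: UDL 14.5: wL³/(24EI) = 309.3/EI
  relative rotation θ_0 = (19.24 + 309.3)/EI = 328.6/EI
A unit hogging moment at C produces rotation L₁/(3EI) + L₂/(3EI) = 4.167/EI.
Compatibility: M_C·(L₁+L₂)/(3EI) = θ_0, giving M_C = 78.86 kN·m (hogging).
Span CE, ΣM about E: R_C^{CE}·8 = 464 + 78.86, so R_C^{CE} = 67.86 kN and R_E = 116 − 67.86 = 48.14 kN.

R_E = 48.14 kN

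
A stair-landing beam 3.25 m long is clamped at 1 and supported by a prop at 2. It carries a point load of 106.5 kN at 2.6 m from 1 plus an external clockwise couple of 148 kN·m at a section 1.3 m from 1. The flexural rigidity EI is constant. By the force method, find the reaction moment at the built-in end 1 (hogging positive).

M_1 = 39.15 kN·m

Release the roller at 2. Primary structure: cantilever fixed at 1.
Deflection at 2 on the released cantilever, summing each load's contribution:
  point load 106.5 at a = 2.6: Pa²(3L − a)/(6EI) = 857.9/EI
  clockwise couple 148 at a = 1.3: M₀a(2L − a)/(2EI) = 500.2/EI
  δ_0 = 1358/EI
Flexibility coefficient — unit upward force at 2: δ_{22} = L³/(3EI) = 11.44/EI.
The prop prevents deflection at 2: R_2 = δ_0/δ_{22} = 1358/11.44 = 118.7 kN.
Moment equilibrium about 1: M_1 = Σ(load moments about 1) − R_2·L = 424.9 − 118.7×3.25 = 39.15 kN·m.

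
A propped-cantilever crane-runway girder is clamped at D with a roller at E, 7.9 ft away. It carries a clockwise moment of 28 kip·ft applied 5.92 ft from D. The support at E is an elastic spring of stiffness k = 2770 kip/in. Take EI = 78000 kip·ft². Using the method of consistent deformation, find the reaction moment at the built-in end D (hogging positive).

M_D = -10.81 kip·ft

Release the roller at E. Primary structure: cantilever fixed at D.
Deflection at E on the released cantilever, summing each load's contribution:
  clockwise couple 28 at a = 5.92: M₀a(2L − a)/(2EI) = 818.9/EI
Tip deflection under a unit load at E: L³/(3EI) = 164.3/EI.
With EI = 78000 kip·ft²: δ_0 = 0.010498 ft and δ_{EE} = 0.002107 ft/kip.
Compatibility — the spring shortens by R_E/k under the reaction it provides: δ_0 − R_E·δ_{EE} = R_E/k. With 1/k = 1/(2770×12) ft/kip = 0.00003 ft/kip, R_E = δ_0 / (δ_{EE} + 1/k) = 0.010498 / (0.002107 + 0.00003) = 4.912 kip.
Moment equilibrium about D: M_D = Σ(load moments about D) − R_E·L = 28 − 4.912×7.9 = -10.81 kip·ft.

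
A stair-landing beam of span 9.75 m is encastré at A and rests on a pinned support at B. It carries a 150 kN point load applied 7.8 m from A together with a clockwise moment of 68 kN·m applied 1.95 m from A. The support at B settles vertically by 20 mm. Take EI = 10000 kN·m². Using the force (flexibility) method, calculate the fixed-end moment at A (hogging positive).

Choose R_B as the redundant. The primary structure is the cantilever fixed at A.
Free-end deflection of the primary structure under the applied loading (downward +):
  point load 150 at a = 7.8: Pa²(3L − a)/(6EI) = 32625/EI
  clockwise couple 68 at a = 1.95: M₀a(2L − a)/(2EI) = 1164/EI
  δ_0 = 33789/EI
Flexibility coefficient — unit upward force at B: δ_{BB} = L³/(3EI) = 309/EI.
With EI = 10000 kN·m²: δ_0 = 3.3789 m and δ_{BB} = 0.030895 m/kN.
Compatibility — the beam at B must follow the support down by 0.02 m: δ_0 − R_B·δ_{BB} = 0.02, so R_B = (3.3789 − 0.02)/0.030895 = 108.7 kN.
Moment equilibrium about A: M_A = Σ(load moments about A) − R_B·L = 1238 − 108.7×9.75 = 178 kN·m.

M_A = 178 kN·m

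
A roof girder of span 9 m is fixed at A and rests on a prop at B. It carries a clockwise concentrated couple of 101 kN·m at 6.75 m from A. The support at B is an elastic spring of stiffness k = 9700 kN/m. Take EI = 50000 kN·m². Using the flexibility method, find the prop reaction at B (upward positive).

R_B = 15.45 kN

Take the reaction at B as the redundant and release it; the primary structure is a cantilever fixed at A.
Downward deflection at the released point B due to the loads:
  clockwise couple 101 at a = 6.75: M₀a(2L − a)/(2EI) = 3835/EI
Tip deflection under a unit load at B: L³/(3EI) = 243/EI.
With EI = 50000 kN·m²: δ_0 = 0.076697 m and δ_{BB} = 0.00486 m/kN.
Compatibility — the spring shortens by R_B/k under the reaction it provides: δ_0 − R_B·δ_{BB} = R_B/k. With 1/k = 0.000103 m/kN, R_B = δ_0 / (δ_{BB} + 1/k) = 0.076697 / (0.00486 + 0.000103) = 15.45 kN.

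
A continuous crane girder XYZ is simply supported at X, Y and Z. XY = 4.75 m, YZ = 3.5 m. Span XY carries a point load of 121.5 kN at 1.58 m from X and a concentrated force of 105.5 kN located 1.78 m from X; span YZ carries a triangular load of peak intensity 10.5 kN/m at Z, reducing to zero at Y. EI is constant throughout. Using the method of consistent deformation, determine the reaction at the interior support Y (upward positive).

R_Y = 135.1 kN

Insert a hinge at Y; M_Y is the redundant, and each span becomes simply supported.
Discontinuity in slope at Y on the released structure — sum the simple-span end rotations:
  span XY: point load 121.5 at a = 1.58: Pab(L + a)/(6LEI) = 135.2/EI
  span XY: point load 105.5 at a = 1.78: Pab(L + a)/(6LEI) = 127.8/EI
  span YZ: triangular load, peak 10.5: 7w₀L³/(360EI) = 8.754/EI
  relative rotation θ_0 = (263 + 8.754)/EI = 271.7/EI
A unit hogging moment at Y produces rotation L₁/(3EI) + L₂/(3EI) = 2.75/EI.
Compatibility: M_Y·(L₁+L₂)/(3EI) = θ_0, giving M_Y = 98.8 kN·m (hogging).
Span XY, ΣM about X with M_Y applied at Y: R_Y^{XY}·4.75 = 379.8 + 98.8, so R_Y^{XY} = 100.7 kN and R_X = 227 − 100.7 = 126.3 kN.
Span YZ, ΣM about Z: R_Y^{YZ}·3.5 = 21.44 + 98.8, so R_Y^{YZ} = 34.35 kN and R_Z = 18.38 − 34.35 = -15.98 kN.
R_Y = 100.7 + 34.35 = 135.1 kN.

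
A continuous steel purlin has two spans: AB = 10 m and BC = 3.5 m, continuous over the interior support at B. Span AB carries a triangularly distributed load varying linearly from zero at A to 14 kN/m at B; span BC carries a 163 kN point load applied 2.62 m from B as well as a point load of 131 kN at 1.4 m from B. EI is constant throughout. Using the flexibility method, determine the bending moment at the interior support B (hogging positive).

M_B = 109.4 kN·m

Take M_B as the redundant. Released structure: two simple spans AB and BC with a hinge at B.
Rotations at B on the released spans (each span's end-slope, ×1/EI):
  span AB: triangular load, peak 14: w₀L³/(45EI) = 311.1/EI
  span BC: point load 163 at a = 2.62: Pab(L + b)/(6LEI) = 78.38/EI
  span BC: point load 131 at a = 1.4: Pab(L + b)/(6LEI) = 102.7/EI
  relative rotation θ_0 = (311.1 + 181.1)/EI = 492.2/EI
A unit hogging moment at B produces rotation L₁/(3EI) + L₂/(3EI) = 4.5/EI.
Slope continuity at B: θ_0 = M_B·4.5/EI, so M_B = 492.2/4.5 = 109.4 kN·m (hogging).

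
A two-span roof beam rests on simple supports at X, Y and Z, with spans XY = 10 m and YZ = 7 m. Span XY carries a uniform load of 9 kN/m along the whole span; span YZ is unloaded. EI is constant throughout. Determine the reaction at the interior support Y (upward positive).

R_Y = 61.07 kN

Insert a hinge at Y; M_Y is the redundant, and each span becomes simply supported.
Discontinuity in slope at Y on the released structure — sum the simple-span end rotations:
  span XY: UDL 9: wL³/(24EI) = 375/EI
  relative rotation θ_0 = (375 + 0)/EI = 375/EI
A unit hogging moment at Y produces rotation L₁/(3EI) + L₂/(3EI) = 5.667/EI.
Compatibility: M_Y·(L₁+L₂)/(3EI) = θ_0, giving M_Y = 66.18 kN·m (hogging).
Span XY, ΣM about X with M_Y applied at Y: R_Y^{XY}·10 = 450 + 66.18, so R_Y^{XY} = 51.62 kN and R_X = 90 − 51.62 = 38.38 kN.
Span YZ, ΣM about Z: R_Y^{YZ}·7 = 0 + 66.18, so R_Y^{YZ} = 9.454 kN and R_Z = 0 − 9.454 = -9.454 kN.
R_Y = 51.62 + 9.454 = 61.07 kN.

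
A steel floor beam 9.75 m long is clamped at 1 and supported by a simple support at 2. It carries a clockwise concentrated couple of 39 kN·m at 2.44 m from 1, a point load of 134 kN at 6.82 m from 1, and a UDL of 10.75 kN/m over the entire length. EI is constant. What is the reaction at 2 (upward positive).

R_2 = 117.3 kN

Choose R_2 as the redundant. The primary structure is the cantilever fixed at 1.
Free-end deflection of the primary structure under the applied loading (downward +):
  clockwise couple 39 at a = 2.44: M₀a(2L − a)/(2EI) = 811.7/EI
  point load 134 at a = 6.82: Pa²(3L − a)/(6EI) = 23300/EI
  UDL 10.75: wL⁴/(8EI) = 12143/EI
  δ_0 = 36255/EI
Flexibility coefficient — unit upward force at 2: δ_{22} = L³/(3EI) = 309/EI.
Compatibility at 2: δ_0 − R_2·δ_{22} = 0, so R_2 = 36255/309 = 117.3 kN.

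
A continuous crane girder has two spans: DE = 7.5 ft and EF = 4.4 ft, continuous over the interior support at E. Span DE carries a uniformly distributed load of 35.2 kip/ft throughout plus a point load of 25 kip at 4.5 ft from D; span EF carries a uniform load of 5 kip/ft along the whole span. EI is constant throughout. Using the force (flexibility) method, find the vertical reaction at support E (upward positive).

Release continuity at E by inserting a hinge; the redundant is the internal moment M_E. The primary structure is two simply-supported spans DE and EF.
Discontinuity in slope at E on the released structure — sum the simple-span end rotations:
  span DE: UDL 35.2: wL³/(24EI) = 618.8/EI
  span DE: point load 25 at a = 4.5: Pab(L + a)/(6LEI) = 90/EI
  span EF: UDL 5: wL³/(24EI) = 17.75/EI
  relative rotation θ_0 = (708.8 + 17.75)/EI = 726.5/EI
A unit hogging moment at E produces rotation L₁/(3EI) + L₂/(3EI) = 3.967/EI.
Slope continuity at E: θ_0 = M_E·3.967/EI, so M_E = 726.5/3.967 = 183.2 kip·ft (hogging).
Span DE, ΣM about D with M_E applied at E: R_E^{DE}·7.5 = 1102 + 183.2, so R_E^{DE} = 171.4 kip and R_D = 289 − 171.4 = 117.6 kip.
Span EF, ΣM about F: R_E^{EF}·4.4 = 48.4 + 183.2, so R_E^{EF} = 52.63 kip and R_F = 22 − 52.63 = -30.63 kip.
R_E = 171.4 + 52.63 = 224 kip.

R_E = 224 kip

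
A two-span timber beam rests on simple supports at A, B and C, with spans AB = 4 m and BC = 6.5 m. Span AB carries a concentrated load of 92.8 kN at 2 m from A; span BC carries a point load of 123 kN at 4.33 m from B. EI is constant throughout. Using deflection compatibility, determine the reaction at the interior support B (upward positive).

Take M_B as the redundant. Released structure: two simple spans AB and BC with a hinge at B.
Discontinuity in slope at B on the released structure — sum the simple-span end rotations:
  span AB: point load 92.8 at a = 2: Pab(L + a)/(6LEI) = 92.8/EI
  span BC: point load 123 at a = 4.33: Pab(L + b)/(6LEI) = 256.9/EI
  relative rotation θ_0 = (92.8 + 256.9)/EI = 349.7/EI
A unit hogging moment at B produces rotation L₁/(3EI) + L₂/(3EI) = 3.5/EI.
Slope continuity at B: θ_0 = M_B·3.5/EI, so M_B = 349.7/3.5 = 99.92 kN·m (hogging).
Span AB, ΣM about A with M_B applied at B: R_B^{AB}·4 = 185.6 + 99.92, so R_B^{AB} = 71.38 kN and R_A = 92.8 − 71.38 = 21.42 kN.
Span BC, ΣM about C: R_B^{BC}·6.5 = 266.9 + 99.92, so R_B^{BC} = 56.44 kN and R_C = 123 − 56.44 = 66.56 kN.
R_B = 71.38 + 56.44 = 127.8 kN.

R_B = 127.8 kN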